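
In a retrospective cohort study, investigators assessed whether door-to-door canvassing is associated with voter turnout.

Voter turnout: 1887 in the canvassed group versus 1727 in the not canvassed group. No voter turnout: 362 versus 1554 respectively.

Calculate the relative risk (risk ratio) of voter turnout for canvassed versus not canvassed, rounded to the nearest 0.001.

1.594

From the description: a = 1887, b = 362, c = 1727, d = 1554.
Risk in exposed = 1887/2249 = 0.83904; risk in unexposed = 1727/3281 = 0.52636.
RR = 0.83904 / 0.52636 = 1.59403
The risk among the exposed is 1.59 times that among the unexposed.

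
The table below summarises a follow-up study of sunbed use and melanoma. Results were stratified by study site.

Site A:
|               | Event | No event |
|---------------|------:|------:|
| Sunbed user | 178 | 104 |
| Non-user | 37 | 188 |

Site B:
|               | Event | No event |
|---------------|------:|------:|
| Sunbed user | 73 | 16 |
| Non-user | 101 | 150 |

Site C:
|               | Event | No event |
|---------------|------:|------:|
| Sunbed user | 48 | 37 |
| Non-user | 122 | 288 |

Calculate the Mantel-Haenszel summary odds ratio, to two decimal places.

5.88

OR_MH = Σ(aᵢdᵢ/nᵢ) / Σ(bᵢcᵢ/nᵢ), where nᵢ is the stratum total.
Stratum 1 (Site A): n = 507; a·d/n = 178·188/507 = 66.0039; b·c/n = 104·37/507 = 7.5897
Stratum 2 (Site B): n = 340; a·d/n = 73·150/340 = 32.2059; b·c/n = 16·101/340 = 4.7529
Stratum 3 (Site C): n = 495; a·d/n = 48·288/495 = 27.9273; b·c/n = 37·122/495 = 9.1192
OR_MH = (66.0039 + 32.2059 + 27.9273) / (7.5897 + 4.7529 + 9.1192) = 126.1371 / 21.4619 = 5.87726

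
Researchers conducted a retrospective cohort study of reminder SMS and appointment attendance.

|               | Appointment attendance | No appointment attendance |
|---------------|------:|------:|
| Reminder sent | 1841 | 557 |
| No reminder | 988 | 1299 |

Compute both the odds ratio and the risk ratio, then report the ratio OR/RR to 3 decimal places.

Cells: a = 1841, b = 557, c = 988, d = 1299.
OR = (1841·1299)/(557·988) = 2391459/550316 = 4.34561
Risk in exposed = 1841/2398 = 0.76772; risk in unexposed = 988/2287 = 0.43201; RR = 1.77711
OR/RR = 4.34561 / 1.77711 = 2.44533
The outcome is not rare, so the OR lies further from 1 than the RR.

2.445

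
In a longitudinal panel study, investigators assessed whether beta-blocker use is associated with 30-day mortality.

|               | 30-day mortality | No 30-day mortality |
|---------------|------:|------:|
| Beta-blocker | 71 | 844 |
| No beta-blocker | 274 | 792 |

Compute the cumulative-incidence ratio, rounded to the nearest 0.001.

0.302

Cells: a = 71, b = 844, c = 274, d = 792.
Risk in exposed = 71/915 = 0.07760; risk in unexposed = 274/1066 = 0.25704.
RR = 0.07760 / 0.25704 = 0.30189
The risk is 70% lower among the exposed than among the unexposed.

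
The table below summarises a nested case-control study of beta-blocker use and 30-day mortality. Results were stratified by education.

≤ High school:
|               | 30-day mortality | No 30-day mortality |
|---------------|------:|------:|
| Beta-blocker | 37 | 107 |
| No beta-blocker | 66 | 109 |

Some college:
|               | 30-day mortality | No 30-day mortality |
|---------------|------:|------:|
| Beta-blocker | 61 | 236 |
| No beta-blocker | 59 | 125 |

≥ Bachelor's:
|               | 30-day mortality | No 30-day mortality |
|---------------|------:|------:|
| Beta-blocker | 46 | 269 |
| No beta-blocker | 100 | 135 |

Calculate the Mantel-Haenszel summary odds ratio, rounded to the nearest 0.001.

OR_MH = Σ(aᵢdᵢ/nᵢ) / Σ(bᵢcᵢ/nᵢ), where nᵢ is the stratum total.
Stratum 1 (≤ High school): n = 319; a·d/n = 37·109/319 = 12.6426; b·c/n = 107·66/319 = 22.1379
Stratum 2 (Some college): n = 481; a·d/n = 61·125/481 = 15.8524; b·c/n = 236·59/481 = 28.9480
Stratum 3 (≥ Bachelor's): n = 550; a·d/n = 46·135/550 = 11.2909; b·c/n = 269·100/550 = 48.9091
OR_MH = (12.6426 + 15.8524 + 11.2909) / (22.1379 + 28.9480 + 48.9091) = 39.7859 / 99.9950 = 0.39788

0.398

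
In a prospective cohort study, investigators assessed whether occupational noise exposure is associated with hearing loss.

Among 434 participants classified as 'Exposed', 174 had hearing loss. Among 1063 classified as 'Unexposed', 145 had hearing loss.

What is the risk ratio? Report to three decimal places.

From the description: a = 174, b = 260, c = 145, d = 918.
Risk in exposed = 174/434 = 0.40092; risk in unexposed = 145/1063 = 0.13641.
RR = 0.40092 / 0.13641 = 2.93917
The risk among the exposed is 2.94 times that among the unexposed.

2.939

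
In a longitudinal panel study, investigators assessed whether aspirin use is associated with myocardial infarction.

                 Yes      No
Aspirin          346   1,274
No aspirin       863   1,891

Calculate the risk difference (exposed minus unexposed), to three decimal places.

-0.100

Cells: a = 346, b = 1274, c = 863, d = 1891.
Risk in exposed = 346/1620 = 0.213580; risk in unexposed = 863/2754 = 0.313362.
Risk difference = 0.213580 − 0.313362 = -0.099782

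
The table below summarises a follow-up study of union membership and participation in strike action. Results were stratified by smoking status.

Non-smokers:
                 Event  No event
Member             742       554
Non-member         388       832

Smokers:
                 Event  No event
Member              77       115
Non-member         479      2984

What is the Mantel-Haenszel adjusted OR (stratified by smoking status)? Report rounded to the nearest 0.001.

OR_MH = Σ(aᵢdᵢ/nᵢ) / Σ(bᵢcᵢ/nᵢ), where nᵢ is the stratum total.
Stratum 1 (Non-smokers): n = 2516; a·d/n = 742·832/2516 = 245.3672; b·c/n = 554·388/2516 = 85.4340
Stratum 2 (Smokers): n = 3655; a·d/n = 77·2984/3655 = 62.8640; b·c/n = 115·479/3655 = 15.0711
OR_MH = (245.3672 + 62.8640) / (85.4340 + 15.0711) = 308.2313 / 100.5052 = 3.06682

3.067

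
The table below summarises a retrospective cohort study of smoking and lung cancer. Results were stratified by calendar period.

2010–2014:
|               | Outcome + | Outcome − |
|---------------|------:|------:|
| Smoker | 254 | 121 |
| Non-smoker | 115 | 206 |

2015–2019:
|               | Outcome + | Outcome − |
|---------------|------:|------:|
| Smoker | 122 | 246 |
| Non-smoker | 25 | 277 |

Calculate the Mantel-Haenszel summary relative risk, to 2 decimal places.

2.27

RR_MH = Σ(aᵢ·n₀ᵢ/nᵢ) / Σ(cᵢ·n₁ᵢ/nᵢ), with n₁ᵢ = aᵢ+bᵢ (exposed), n₀ᵢ = cᵢ+dᵢ (unexposed), nᵢ = n₁ᵢ+n₀ᵢ.
Stratum 1 (2010–2014): n₁ = 375, n₀ = 321, n = 696; a·n₀/n = 254·321/696 = 117.1466; c·n₁/n = 115·375/696 = 61.9612
Stratum 2 (2015–2019): n₁ = 368, n₀ = 302, n = 670; a·n₀/n = 122·302/670 = 54.9910; c·n₁/n = 25·368/670 = 13.7313
RR_MH = (117.1466 + 54.9910) / (61.9612 + 13.7313) = 172.1376 / 75.6926 = 2.27417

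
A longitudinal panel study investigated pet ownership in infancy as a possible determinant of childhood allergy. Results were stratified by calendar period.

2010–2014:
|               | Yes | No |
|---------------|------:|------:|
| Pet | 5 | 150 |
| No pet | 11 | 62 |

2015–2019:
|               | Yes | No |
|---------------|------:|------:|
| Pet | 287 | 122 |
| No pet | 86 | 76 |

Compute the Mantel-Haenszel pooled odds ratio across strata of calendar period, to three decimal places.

1.545

OR_MH = Σ(aᵢdᵢ/nᵢ) / Σ(bᵢcᵢ/nᵢ), where nᵢ is the stratum total.
Stratum 1 (2010–2014): n = 228; a·d/n = 5·62/228 = 1.3596; b·c/n = 150·11/228 = 7.2368
Stratum 2 (2015–2019): n = 571; a·d/n = 287·76/571 = 38.1996; b·c/n = 122·86/571 = 18.3748
OR_MH = (1.3596 + 38.1996) / (7.2368 + 18.3748) = 39.5593 / 25.6116 = 1.54458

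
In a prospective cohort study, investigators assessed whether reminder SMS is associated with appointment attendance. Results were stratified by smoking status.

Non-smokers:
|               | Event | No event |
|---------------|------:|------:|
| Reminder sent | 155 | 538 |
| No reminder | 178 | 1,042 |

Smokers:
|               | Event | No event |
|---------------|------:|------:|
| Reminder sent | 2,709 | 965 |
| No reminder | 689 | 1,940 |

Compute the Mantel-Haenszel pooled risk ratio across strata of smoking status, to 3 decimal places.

2.636

RR_MH = Σ(aᵢ·n₀ᵢ/nᵢ) / Σ(cᵢ·n₁ᵢ/nᵢ), with n₁ᵢ = aᵢ+bᵢ (exposed), n₀ᵢ = cᵢ+dᵢ (unexposed), nᵢ = n₁ᵢ+n₀ᵢ.
Stratum 1 (Non-smokers): n₁ = 693, n₀ = 1220, n = 1913; a·n₀/n = 155·1220/1913 = 98.8500; c·n₁/n = 178·693/1913 = 64.4820
Stratum 2 (Smokers): n₁ = 3674, n₀ = 2629, n = 6303; a·n₀/n = 2709·2629/6303 = 1129.9319; c·n₁/n = 689·3674/6303 = 401.6161
RR_MH = (98.8500 + 1129.9319) / (64.4820 + 401.6161) = 1228.7819 / 466.0980 = 2.63632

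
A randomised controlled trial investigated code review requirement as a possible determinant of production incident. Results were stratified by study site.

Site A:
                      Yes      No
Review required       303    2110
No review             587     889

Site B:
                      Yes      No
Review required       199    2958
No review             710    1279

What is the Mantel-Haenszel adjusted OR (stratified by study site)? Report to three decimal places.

0.163

OR_MH = Σ(aᵢdᵢ/nᵢ) / Σ(bᵢcᵢ/nᵢ), where nᵢ is the stratum total.
Stratum 1 (Site A): n = 3889; a·d/n = 303·889/3889 = 69.2638; b·c/n = 2110·587/3889 = 318.4803
Stratum 2 (Site B): n = 5146; a·d/n = 199·1279/5146 = 49.4600; b·c/n = 2958·710/5146 = 408.1189
OR_MH = (69.2638 + 49.4600) / (318.4803 + 408.1189) = 118.7238 / 726.5993 = 0.16340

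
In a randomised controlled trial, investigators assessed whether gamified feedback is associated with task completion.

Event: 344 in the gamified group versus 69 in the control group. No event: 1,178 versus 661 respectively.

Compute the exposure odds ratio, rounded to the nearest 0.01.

From the description: a = 344, b = 1178, c = 69, d = 661.
OR = (a·d)/(b·c) = (344 × 661) / (1178 × 69) = 227384 / 81282 = 2.79747
The odds of task completion are about 2.80 times as high in the gamified group.

2.80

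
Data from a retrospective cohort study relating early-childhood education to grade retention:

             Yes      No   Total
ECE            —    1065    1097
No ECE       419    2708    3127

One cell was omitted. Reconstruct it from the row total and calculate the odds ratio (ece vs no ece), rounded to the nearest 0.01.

0.19

The missing cell is in the exposed row: 1097 − 1065 = 32.
So a = 32, b = 1065, c = 419, d = 2708.
OR = (a·d)/(b·c) = (32 × 2708) / (1065 × 419) = 86656 / 446235 = 0.19419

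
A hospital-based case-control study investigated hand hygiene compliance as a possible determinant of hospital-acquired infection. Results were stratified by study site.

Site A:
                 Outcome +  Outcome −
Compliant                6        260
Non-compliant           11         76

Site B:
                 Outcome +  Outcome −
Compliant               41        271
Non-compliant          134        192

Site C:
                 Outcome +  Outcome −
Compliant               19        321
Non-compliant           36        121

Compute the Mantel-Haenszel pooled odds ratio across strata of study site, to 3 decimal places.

0.207

OR_MH = Σ(aᵢdᵢ/nᵢ) / Σ(bᵢcᵢ/nᵢ), where nᵢ is the stratum total.
Stratum 1 (Site A): n = 353; a·d/n = 6·76/353 = 1.2918; b·c/n = 260·11/353 = 8.1020
Stratum 2 (Site B): n = 638; a·d/n = 41·192/638 = 12.3386; b·c/n = 271·134/638 = 56.9185
Stratum 3 (Site C): n = 497; a·d/n = 19·121/497 = 4.6258; b·c/n = 321·36/497 = 23.2515
OR_MH = (1.2918 + 12.3386 + 4.6258) / (8.1020 + 56.9185 + 23.2515) = 18.2561 / 88.2720 = 0.20682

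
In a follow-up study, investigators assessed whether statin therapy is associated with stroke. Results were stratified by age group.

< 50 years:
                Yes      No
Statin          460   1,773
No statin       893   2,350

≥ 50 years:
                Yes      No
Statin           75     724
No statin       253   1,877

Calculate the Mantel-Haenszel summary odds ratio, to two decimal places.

OR_MH = Σ(aᵢdᵢ/nᵢ) / Σ(bᵢcᵢ/nᵢ), where nᵢ is the stratum total.
Stratum 1 (< 50 years): n = 5476; a·d/n = 460·2350/5476 = 197.4069; b·c/n = 1773·893/5476 = 289.1324
Stratum 2 (≥ 50 years): n = 2929; a·d/n = 75·1877/2929 = 48.0625; b·c/n = 724·253/2929 = 62.5374
OR_MH = (197.4069 + 48.0625) / (289.1324 + 62.5374) = 245.4693 / 351.6698 = 0.69801

0.70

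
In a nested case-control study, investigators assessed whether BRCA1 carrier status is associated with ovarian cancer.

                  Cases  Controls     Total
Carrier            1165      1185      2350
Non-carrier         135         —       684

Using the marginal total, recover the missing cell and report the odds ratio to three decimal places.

3.998

The missing cell is in the unexposed row: 684 − 135 = 549.
So a = 1165, b = 1185, c = 135, d = 549.
OR = (a·d)/(b·c) = (1165 × 549) / (1185 × 135) = 639585 / 159975 = 3.99803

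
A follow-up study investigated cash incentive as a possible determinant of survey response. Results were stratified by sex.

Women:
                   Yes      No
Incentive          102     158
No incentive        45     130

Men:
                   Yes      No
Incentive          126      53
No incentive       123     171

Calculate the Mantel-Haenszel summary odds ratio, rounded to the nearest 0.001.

OR_MH = Σ(aᵢdᵢ/nᵢ) / Σ(bᵢcᵢ/nᵢ), where nᵢ is the stratum total.
Stratum 1 (Women): n = 435; a·d/n = 102·130/435 = 30.4828; b·c/n = 158·45/435 = 16.3448
Stratum 2 (Men): n = 473; a·d/n = 126·171/473 = 45.5518; b·c/n = 53·123/473 = 13.7822
OR_MH = (30.4828 + 45.5518) / (16.3448 + 13.7822) = 76.0346 / 30.1271 = 2.52380

2.524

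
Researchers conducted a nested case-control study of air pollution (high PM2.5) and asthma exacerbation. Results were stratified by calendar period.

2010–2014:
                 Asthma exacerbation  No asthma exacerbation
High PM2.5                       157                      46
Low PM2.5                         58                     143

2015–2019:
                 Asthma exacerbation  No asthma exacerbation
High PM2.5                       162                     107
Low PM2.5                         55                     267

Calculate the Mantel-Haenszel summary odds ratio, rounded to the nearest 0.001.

7.775

OR_MH = Σ(aᵢdᵢ/nᵢ) / Σ(bᵢcᵢ/nᵢ), where nᵢ is the stratum total.
Stratum 1 (2010–2014): n = 404; a·d/n = 157·143/404 = 55.5718; b·c/n = 46·58/404 = 6.6040
Stratum 2 (2015–2019): n = 591; a·d/n = 162·267/591 = 73.1878; b·c/n = 107·55/591 = 9.9577
OR_MH = (55.5718 + 73.1878) / (6.6040 + 9.9577) = 128.7596 / 16.5617 = 7.77456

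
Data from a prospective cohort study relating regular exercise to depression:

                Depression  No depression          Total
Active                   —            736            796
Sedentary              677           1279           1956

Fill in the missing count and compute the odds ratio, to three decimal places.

The missing cell is in the exposed row: 796 − 736 = 60.
So a = 60, b = 736, c = 677, d = 1279.
OR = (a·d)/(b·c) = (60 × 1279) / (736 × 677) = 76740 / 498272 = 0.15401

0.154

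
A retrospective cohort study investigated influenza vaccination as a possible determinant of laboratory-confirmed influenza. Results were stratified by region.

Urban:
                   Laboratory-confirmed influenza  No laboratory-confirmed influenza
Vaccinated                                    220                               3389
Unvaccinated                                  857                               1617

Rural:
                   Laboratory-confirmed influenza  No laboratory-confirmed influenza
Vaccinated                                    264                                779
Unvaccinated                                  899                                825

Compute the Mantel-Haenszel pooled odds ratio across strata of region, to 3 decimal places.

0.188

OR_MH = Σ(aᵢdᵢ/nᵢ) / Σ(bᵢcᵢ/nᵢ), where nᵢ is the stratum total.
Stratum 1 (Urban): n = 6083; a·d/n = 220·1617/6083 = 58.4810; b·c/n = 3389·857/6083 = 477.4573
Stratum 2 (Rural): n = 2767; a·d/n = 264·825/2767 = 78.7134; b·c/n = 779·899/2767 = 253.0976
OR_MH = (58.4810 + 78.7134) / (477.4573 + 253.0976) = 137.1944 / 730.5549 = 0.18779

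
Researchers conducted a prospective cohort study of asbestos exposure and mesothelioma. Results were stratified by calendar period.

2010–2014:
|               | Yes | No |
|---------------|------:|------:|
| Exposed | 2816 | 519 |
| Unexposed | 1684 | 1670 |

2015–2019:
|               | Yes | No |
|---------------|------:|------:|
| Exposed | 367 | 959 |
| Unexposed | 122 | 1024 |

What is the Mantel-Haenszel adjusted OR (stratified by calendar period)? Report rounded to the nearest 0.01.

4.80

OR_MH = Σ(aᵢdᵢ/nᵢ) / Σ(bᵢcᵢ/nᵢ), where nᵢ is the stratum total.
Stratum 1 (2010–2014): n = 6689; a·d/n = 2816·1670/6689 = 703.0528; b·c/n = 519·1684/6689 = 130.6617
Stratum 2 (2015–2019): n = 2472; a·d/n = 367·1024/2472 = 152.0259; b·c/n = 959·122/2472 = 47.3293
OR_MH = (703.0528 + 152.0259) / (130.6617 + 47.3293) = 855.0787 / 177.9910 = 4.80406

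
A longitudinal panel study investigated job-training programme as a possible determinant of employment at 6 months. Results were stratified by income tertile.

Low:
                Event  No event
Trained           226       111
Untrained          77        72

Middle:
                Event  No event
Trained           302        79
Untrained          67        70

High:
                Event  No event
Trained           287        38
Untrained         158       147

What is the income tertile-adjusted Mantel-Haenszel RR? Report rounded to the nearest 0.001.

1.564

RR_MH = Σ(aᵢ·n₀ᵢ/nᵢ) / Σ(cᵢ·n₁ᵢ/nᵢ), with n₁ᵢ = aᵢ+bᵢ (exposed), n₀ᵢ = cᵢ+dᵢ (unexposed), nᵢ = n₁ᵢ+n₀ᵢ.
Stratum 1 (Low): n₁ = 337, n₀ = 149, n = 486; a·n₀/n = 226·149/486 = 69.2881; c·n₁/n = 77·337/486 = 53.3930
Stratum 2 (Middle): n₁ = 381, n₀ = 137, n = 518; a·n₀/n = 302·137/518 = 79.8726; c·n₁/n = 67·381/518 = 49.2799
Stratum 3 (High): n₁ = 325, n₀ = 305, n = 630; a·n₀/n = 287·305/630 = 138.9444; c·n₁/n = 158·325/630 = 81.5079
RR_MH = (69.2881 + 79.8726 + 138.9444) / (53.3930 + 49.2799 + 81.5079) = 288.1051 / 184.1809 = 1.56425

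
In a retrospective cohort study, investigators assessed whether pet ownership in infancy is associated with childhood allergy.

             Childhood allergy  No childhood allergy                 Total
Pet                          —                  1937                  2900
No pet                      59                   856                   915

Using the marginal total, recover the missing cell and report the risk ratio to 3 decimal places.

5.150

The missing cell is in the exposed row: 2900 − 1937 = 963.
So a = 963, b = 1937, c = 59, d = 856.
RR = [a/(a+b)] / [c/(c+d)] = (963/2900) / (59/915) = 0.33207/0.06448 = 5.14988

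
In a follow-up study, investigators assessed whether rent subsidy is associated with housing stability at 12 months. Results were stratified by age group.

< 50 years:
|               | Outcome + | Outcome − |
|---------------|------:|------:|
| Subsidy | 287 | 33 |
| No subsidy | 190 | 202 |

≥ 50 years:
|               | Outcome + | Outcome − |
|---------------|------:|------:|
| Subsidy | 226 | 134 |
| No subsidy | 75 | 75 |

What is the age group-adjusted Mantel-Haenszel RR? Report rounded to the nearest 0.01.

1.62

RR_MH = Σ(aᵢ·n₀ᵢ/nᵢ) / Σ(cᵢ·n₁ᵢ/nᵢ), with n₁ᵢ = aᵢ+bᵢ (exposed), n₀ᵢ = cᵢ+dᵢ (unexposed), nᵢ = n₁ᵢ+n₀ᵢ.
Stratum 1 (< 50 years): n₁ = 320, n₀ = 392, n = 712; a·n₀/n = 287·392/712 = 158.0112; c·n₁/n = 190·320/712 = 85.3933
Stratum 2 (≥ 50 years): n₁ = 360, n₀ = 150, n = 510; a·n₀/n = 226·150/510 = 66.4706; c·n₁/n = 75·360/510 = 52.9412
RR_MH = (158.0112 + 66.4706) / (85.3933 + 52.9412) = 224.4818 / 138.3344 = 1.62275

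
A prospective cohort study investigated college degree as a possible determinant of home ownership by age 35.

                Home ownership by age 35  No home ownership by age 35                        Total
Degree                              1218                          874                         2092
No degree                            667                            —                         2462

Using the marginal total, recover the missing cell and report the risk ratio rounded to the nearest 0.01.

2.15

The missing cell is in the unexposed row: 2462 − 667 = 1795.
So a = 1218, b = 874, c = 667, d = 1795.
RR = [a/(a+b)] / [c/(c+d)] = (1218/2092) / (667/2462) = 0.58222/0.27092 = 2.14906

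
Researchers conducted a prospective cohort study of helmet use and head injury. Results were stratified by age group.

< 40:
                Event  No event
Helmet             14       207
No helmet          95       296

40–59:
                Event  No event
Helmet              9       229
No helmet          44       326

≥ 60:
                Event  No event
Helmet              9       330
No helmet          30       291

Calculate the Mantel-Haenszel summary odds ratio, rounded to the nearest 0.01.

0.24

OR_MH = Σ(aᵢdᵢ/nᵢ) / Σ(bᵢcᵢ/nᵢ), where nᵢ is the stratum total.
Stratum 1 (< 40): n = 612; a·d/n = 14·296/612 = 6.7712; b·c/n = 207·95/612 = 32.1324
Stratum 2 (40–59): n = 608; a·d/n = 9·326/608 = 4.8257; b·c/n = 229·44/608 = 16.5724
Stratum 3 (≥ 60): n = 660; a·d/n = 9·291/660 = 3.9682; b·c/n = 330·30/660 = 15.0000
OR_MH = (6.7712 + 4.8257 + 3.9682) / (32.1324 + 16.5724 + 15.0000) = 15.5651 / 63.7047 = 0.24433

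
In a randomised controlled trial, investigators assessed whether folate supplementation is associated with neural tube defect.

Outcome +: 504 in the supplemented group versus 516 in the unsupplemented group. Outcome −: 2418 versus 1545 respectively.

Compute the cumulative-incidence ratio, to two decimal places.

From the description: a = 504, b = 2418, c = 516, d = 1545.
Risk in exposed = 504/2922 = 0.17248; risk in unexposed = 516/2061 = 0.25036.
RR = 0.17248 / 0.25036 = 0.68894
The risk is 31% lower among the exposed than among the unexposed.

0.69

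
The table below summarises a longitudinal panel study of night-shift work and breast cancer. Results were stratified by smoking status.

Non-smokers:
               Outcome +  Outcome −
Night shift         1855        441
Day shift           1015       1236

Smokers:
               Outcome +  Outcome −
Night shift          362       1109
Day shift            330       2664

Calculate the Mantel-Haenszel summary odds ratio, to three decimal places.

3.992

OR_MH = Σ(aᵢdᵢ/nᵢ) / Σ(bᵢcᵢ/nᵢ), where nᵢ is the stratum total.
Stratum 1 (Non-smokers): n = 4547; a·d/n = 1855·1236/4547 = 504.2402; b·c/n = 441·1015/4547 = 98.4418
Stratum 2 (Smokers): n = 4465; a·d/n = 362·2664/4465 = 215.9839; b·c/n = 1109·330/4465 = 81.9642
OR_MH = (504.2402 + 215.9839) / (98.4418 + 81.9642) = 720.2240 / 180.4060 = 3.99224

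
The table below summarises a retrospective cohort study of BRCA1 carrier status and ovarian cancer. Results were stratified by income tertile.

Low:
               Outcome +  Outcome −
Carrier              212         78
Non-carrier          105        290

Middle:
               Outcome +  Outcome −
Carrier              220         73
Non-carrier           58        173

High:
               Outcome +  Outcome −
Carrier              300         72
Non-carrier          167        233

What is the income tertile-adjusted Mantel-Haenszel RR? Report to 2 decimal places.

2.38

RR_MH = Σ(aᵢ·n₀ᵢ/nᵢ) / Σ(cᵢ·n₁ᵢ/nᵢ), with n₁ᵢ = aᵢ+bᵢ (exposed), n₀ᵢ = cᵢ+dᵢ (unexposed), nᵢ = n₁ᵢ+n₀ᵢ.
Stratum 1 (Low): n₁ = 290, n₀ = 395, n = 685; a·n₀/n = 212·395/685 = 122.2482; c·n₁/n = 105·290/685 = 44.4526
Stratum 2 (Middle): n₁ = 293, n₀ = 231, n = 524; a·n₀/n = 220·231/524 = 96.9847; c·n₁/n = 58·293/524 = 32.4313
Stratum 3 (High): n₁ = 372, n₀ = 400, n = 772; a·n₀/n = 300·400/772 = 155.4404; c·n₁/n = 167·372/772 = 80.4715
RR_MH = (122.2482 + 96.9847 + 155.4404) / (44.4526 + 32.4313 + 80.4715) = 374.6733 / 157.3554 = 2.38106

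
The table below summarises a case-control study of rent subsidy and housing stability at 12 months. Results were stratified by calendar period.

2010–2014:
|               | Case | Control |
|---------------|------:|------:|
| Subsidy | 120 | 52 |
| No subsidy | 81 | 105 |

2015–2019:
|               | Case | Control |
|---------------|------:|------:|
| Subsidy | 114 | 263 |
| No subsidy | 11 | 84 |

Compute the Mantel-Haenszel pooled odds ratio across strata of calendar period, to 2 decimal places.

OR_MH = Σ(aᵢdᵢ/nᵢ) / Σ(bᵢcᵢ/nᵢ), where nᵢ is the stratum total.
Stratum 1 (2010–2014): n = 358; a·d/n = 120·105/358 = 35.1955; b·c/n = 52·81/358 = 11.7654
Stratum 2 (2015–2019): n = 472; a·d/n = 114·84/472 = 20.2881; b·c/n = 263·11/472 = 6.1292
OR_MH = (35.1955 + 20.2881) / (11.7654 + 6.1292) = 55.4837 / 17.8946 = 3.10058

3.10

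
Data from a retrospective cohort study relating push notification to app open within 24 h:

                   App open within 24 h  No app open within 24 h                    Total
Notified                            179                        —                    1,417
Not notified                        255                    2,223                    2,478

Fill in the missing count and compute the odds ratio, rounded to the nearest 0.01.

1.26

The missing cell is in the exposed row: 1417 − 179 = 1238.
So a = 179, b = 1238, c = 255, d = 2223.
OR = (a·d)/(b·c) = (179 × 2223) / (1238 × 255) = 397917 / 315690 = 1.26047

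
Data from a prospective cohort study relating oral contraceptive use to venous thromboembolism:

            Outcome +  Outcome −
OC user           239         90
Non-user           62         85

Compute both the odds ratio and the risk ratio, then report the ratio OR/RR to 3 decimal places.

2.114

Cells: a = 239, b = 90, c = 62, d = 85.
OR = (239·85)/(90·62) = 20315/5580 = 3.64068
Risk in exposed = 239/329 = 0.72644; risk in unexposed = 62/147 = 0.42177; RR = 1.72237
OR/RR = 3.64068 / 1.72237 = 2.11376
The outcome is not rare, so the OR lies further from 1 than the RR.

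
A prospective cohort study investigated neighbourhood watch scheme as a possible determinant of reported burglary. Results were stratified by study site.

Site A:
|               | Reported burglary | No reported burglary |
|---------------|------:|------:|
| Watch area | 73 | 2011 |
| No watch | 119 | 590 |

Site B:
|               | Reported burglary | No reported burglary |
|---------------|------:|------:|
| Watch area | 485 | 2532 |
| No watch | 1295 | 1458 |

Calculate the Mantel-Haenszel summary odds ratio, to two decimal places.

OR_MH = Σ(aᵢdᵢ/nᵢ) / Σ(bᵢcᵢ/nᵢ), where nᵢ is the stratum total.
Stratum 1 (Site A): n = 2793; a·d/n = 73·590/2793 = 15.4207; b·c/n = 2011·119/2793 = 85.6817
Stratum 2 (Site B): n = 5770; a·d/n = 485·1458/5770 = 122.5529; b·c/n = 2532·1295/5770 = 568.2738
OR_MH = (15.4207 + 122.5529) / (85.6817 + 568.2738) = 137.9736 / 653.9555 = 0.21098

0.21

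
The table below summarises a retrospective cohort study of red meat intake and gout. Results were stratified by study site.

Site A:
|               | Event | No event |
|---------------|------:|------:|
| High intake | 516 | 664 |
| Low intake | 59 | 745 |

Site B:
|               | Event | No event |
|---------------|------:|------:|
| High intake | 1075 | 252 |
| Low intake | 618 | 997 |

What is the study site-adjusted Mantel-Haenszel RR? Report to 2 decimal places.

RR_MH = Σ(aᵢ·n₀ᵢ/nᵢ) / Σ(cᵢ·n₁ᵢ/nᵢ), with n₁ᵢ = aᵢ+bᵢ (exposed), n₀ᵢ = cᵢ+dᵢ (unexposed), nᵢ = n₁ᵢ+n₀ᵢ.
Stratum 1 (Site A): n₁ = 1180, n₀ = 804, n = 1984; a·n₀/n = 516·804/1984 = 209.1048; c·n₁/n = 59·1180/1984 = 35.0907
Stratum 2 (Site B): n₁ = 1327, n₀ = 1615, n = 2942; a·n₀/n = 1075·1615/2942 = 590.1173; c·n₁/n = 618·1327/2942 = 278.7512
RR_MH = (209.1048 + 590.1173) / (35.0907 + 278.7512) = 799.2221 / 313.8419 = 2.54658

2.55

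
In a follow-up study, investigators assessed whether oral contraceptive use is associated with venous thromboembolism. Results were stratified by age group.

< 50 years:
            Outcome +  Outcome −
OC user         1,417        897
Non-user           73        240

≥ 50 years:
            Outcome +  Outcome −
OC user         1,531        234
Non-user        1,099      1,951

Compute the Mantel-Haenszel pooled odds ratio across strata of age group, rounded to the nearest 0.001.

9.572

OR_MH = Σ(aᵢdᵢ/nᵢ) / Σ(bᵢcᵢ/nᵢ), where nᵢ is the stratum total.
Stratum 1 (< 50 years): n = 2627; a·d/n = 1417·240/2627 = 129.4557; b·c/n = 897·73/2627 = 24.9262
Stratum 2 (≥ 50 years): n = 4815; a·d/n = 1531·1951/4815 = 620.3491; b·c/n = 234·1099/4815 = 53.4093
OR_MH = (129.4557 + 620.3491) / (24.9262 + 53.4093) = 749.8048 / 78.3355 = 9.57171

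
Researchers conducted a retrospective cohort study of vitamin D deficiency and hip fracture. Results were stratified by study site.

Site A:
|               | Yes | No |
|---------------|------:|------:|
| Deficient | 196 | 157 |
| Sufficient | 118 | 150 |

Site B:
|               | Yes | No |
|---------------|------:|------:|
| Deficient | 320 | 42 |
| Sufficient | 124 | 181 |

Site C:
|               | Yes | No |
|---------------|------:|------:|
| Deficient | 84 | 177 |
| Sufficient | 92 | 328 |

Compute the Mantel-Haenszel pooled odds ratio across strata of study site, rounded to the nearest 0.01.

OR_MH = Σ(aᵢdᵢ/nᵢ) / Σ(bᵢcᵢ/nᵢ), where nᵢ is the stratum total.
Stratum 1 (Site A): n = 621; a·d/n = 196·150/621 = 47.3430; b·c/n = 157·118/621 = 29.8325
Stratum 2 (Site B): n = 667; a·d/n = 320·181/667 = 86.8366; b·c/n = 42·124/667 = 7.8081
Stratum 3 (Site C): n = 681; a·d/n = 84·328/681 = 40.4581; b·c/n = 177·92/681 = 23.9119
OR_MH = (47.3430 + 86.8366 + 40.4581) / (29.8325 + 7.8081 + 23.9119) = 174.6377 / 61.5525 = 2.83721

2.84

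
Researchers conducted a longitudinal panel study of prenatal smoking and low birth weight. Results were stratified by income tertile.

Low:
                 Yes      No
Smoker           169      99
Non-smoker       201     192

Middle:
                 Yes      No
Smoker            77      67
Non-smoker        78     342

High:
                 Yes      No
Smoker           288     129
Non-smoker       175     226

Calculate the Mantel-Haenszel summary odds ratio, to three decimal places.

OR_MH = Σ(aᵢdᵢ/nᵢ) / Σ(bᵢcᵢ/nᵢ), where nᵢ is the stratum total.
Stratum 1 (Low): n = 661; a·d/n = 169·192/661 = 49.0893; b·c/n = 99·201/661 = 30.1044
Stratum 2 (Middle): n = 564; a·d/n = 77·342/564 = 46.6915; b·c/n = 67·78/564 = 9.2660
Stratum 3 (High): n = 818; a·d/n = 288·226/818 = 79.5697; b·c/n = 129·175/818 = 27.5978
OR_MH = (49.0893 + 46.6915 + 79.5697) / (30.1044 + 9.2660 + 27.5978) = 175.3504 / 66.9681 = 2.61842

2.618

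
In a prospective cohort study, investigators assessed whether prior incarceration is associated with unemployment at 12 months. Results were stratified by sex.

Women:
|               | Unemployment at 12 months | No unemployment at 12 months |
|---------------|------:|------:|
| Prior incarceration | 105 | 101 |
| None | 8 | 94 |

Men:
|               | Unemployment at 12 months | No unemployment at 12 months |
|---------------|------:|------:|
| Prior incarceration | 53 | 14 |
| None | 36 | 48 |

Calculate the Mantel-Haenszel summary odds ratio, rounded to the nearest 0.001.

OR_MH = Σ(aᵢdᵢ/nᵢ) / Σ(bᵢcᵢ/nᵢ), where nᵢ is the stratum total.
Stratum 1 (Women): n = 308; a·d/n = 105·94/308 = 32.0455; b·c/n = 101·8/308 = 2.6234
Stratum 2 (Men): n = 151; a·d/n = 53·48/151 = 16.8477; b·c/n = 14·36/151 = 3.3377
OR_MH = (32.0455 + 16.8477) / (2.6234 + 3.3377) = 48.8931 / 5.9611 = 8.20200

8.202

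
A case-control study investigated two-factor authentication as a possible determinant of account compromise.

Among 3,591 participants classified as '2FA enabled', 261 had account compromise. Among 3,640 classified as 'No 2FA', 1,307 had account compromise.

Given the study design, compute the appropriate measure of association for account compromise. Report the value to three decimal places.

From the description: a = 261, b = 3330, c = 1307, d = 2333.
This is a case-control study: participants were sampled on outcome status, so risks in the source population cannot be estimated directly — relative risk is not valid here. The odds ratio is the appropriate measure.
OR = (a·d)/(b·c) = (261 × 2333) / (3330 × 1307) = 608913 / 4352310 = 0.13991

0.140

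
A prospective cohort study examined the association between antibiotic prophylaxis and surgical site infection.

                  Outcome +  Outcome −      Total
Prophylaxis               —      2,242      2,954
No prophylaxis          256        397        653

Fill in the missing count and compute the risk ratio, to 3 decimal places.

0.615

The missing cell is in the exposed row: 2954 − 2242 = 712.
So a = 712, b = 2242, c = 256, d = 397.
RR = [a/(a+b)] / [c/(c+d)] = (712/2954) / (256/653) = 0.24103/0.39204 = 0.61481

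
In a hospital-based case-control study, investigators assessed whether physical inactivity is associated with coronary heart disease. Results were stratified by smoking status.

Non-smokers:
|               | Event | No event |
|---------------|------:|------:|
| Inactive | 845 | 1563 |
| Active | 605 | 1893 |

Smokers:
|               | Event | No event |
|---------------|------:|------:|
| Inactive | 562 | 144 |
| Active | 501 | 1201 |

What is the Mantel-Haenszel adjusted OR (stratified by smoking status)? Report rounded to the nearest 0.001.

OR_MH = Σ(aᵢdᵢ/nᵢ) / Σ(bᵢcᵢ/nᵢ), where nᵢ is the stratum total.
Stratum 1 (Non-smokers): n = 4906; a·d/n = 845·1893/4906 = 326.0467; b·c/n = 1563·605/4906 = 192.7466
Stratum 2 (Smokers): n = 2408; a·d/n = 562·1201/2408 = 280.2998; b·c/n = 144·501/2408 = 29.9601
OR_MH = (326.0467 + 280.2998) / (192.7466 + 29.9601) = 606.3465 / 222.7068 = 2.72262

2.723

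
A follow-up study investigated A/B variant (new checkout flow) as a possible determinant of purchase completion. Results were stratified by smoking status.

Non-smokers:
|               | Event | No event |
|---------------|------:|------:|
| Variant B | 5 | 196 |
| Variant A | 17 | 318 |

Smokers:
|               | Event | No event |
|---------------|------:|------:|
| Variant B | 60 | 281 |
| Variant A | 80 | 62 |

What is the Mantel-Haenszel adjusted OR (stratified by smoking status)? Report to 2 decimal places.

0.20

OR_MH = Σ(aᵢdᵢ/nᵢ) / Σ(bᵢcᵢ/nᵢ), where nᵢ is the stratum total.
Stratum 1 (Non-smokers): n = 536; a·d/n = 5·318/536 = 2.9664; b·c/n = 196·17/536 = 6.2164
Stratum 2 (Smokers): n = 483; a·d/n = 60·62/483 = 7.7019; b·c/n = 281·80/483 = 46.5424
OR_MH = (2.9664 + 7.7019) / (6.2164 + 46.5424) = 10.6683 / 52.7589 = 0.20221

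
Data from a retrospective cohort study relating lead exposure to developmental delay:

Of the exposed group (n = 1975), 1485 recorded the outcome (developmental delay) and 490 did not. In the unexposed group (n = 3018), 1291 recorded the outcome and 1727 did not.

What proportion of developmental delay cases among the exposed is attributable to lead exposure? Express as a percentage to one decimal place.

43.1

From the description: a = 1485, b = 490, c = 1291, d = 1727.
Risk in exposed = 1485/1975 = 0.75190; risk in unexposed = 1291/3018 = 0.42777.
RR = 0.75190/0.42777 = 1.75773
AR% = (RR − 1)/RR × 100 = (1.75773 − 1)/1.75773 × 100 = 43.1085%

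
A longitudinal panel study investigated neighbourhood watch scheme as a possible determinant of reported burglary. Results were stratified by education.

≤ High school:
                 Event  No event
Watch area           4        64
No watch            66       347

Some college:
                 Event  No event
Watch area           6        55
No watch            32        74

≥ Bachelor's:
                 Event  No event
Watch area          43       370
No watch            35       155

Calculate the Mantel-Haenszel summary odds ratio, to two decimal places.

0.41

OR_MH = Σ(aᵢdᵢ/nᵢ) / Σ(bᵢcᵢ/nᵢ), where nᵢ is the stratum total.
Stratum 1 (≤ High school): n = 481; a·d/n = 4·347/481 = 2.8857; b·c/n = 64·66/481 = 8.7817
Stratum 2 (Some college): n = 167; a·d/n = 6·74/167 = 2.6587; b·c/n = 55·32/167 = 10.5389
Stratum 3 (≥ Bachelor's): n = 603; a·d/n = 43·155/603 = 11.0531; b·c/n = 370·35/603 = 21.4760
OR_MH = (2.8857 + 2.6587 + 11.0531) / (8.7817 + 10.5389 + 21.4760) = 16.5974 / 40.7966 = 0.40683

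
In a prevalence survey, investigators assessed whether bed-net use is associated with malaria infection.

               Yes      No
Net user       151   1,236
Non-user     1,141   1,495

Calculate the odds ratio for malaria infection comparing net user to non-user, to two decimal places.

Cells: a = 151, b = 1236, c = 1141, d = 1495.
OR = (a·d)/(b·c) = (151 × 1495) / (1236 × 1141) = 225745 / 1410276 = 0.16007
Exposure is associated with lower odds of malaria infection (OR = 0.16 < 1).

0.16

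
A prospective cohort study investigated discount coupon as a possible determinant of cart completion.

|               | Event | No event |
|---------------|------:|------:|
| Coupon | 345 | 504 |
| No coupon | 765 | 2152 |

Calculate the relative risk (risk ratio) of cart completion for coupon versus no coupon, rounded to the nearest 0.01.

1.55

Cells: a = 345, b = 504, c = 765, d = 2152.
Risk in exposed = 345/849 = 0.40636; risk in unexposed = 765/2917 = 0.26226.
RR = 0.40636 / 0.26226 = 1.54948
The risk among the exposed is 1.55 times that among the unexposed.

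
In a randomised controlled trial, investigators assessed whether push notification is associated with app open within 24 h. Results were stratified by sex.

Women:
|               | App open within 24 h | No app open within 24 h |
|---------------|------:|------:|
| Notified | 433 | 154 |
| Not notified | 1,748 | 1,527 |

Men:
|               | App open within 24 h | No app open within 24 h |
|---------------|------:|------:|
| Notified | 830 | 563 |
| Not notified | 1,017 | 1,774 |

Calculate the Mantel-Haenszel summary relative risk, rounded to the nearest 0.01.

1.52

RR_MH = Σ(aᵢ·n₀ᵢ/nᵢ) / Σ(cᵢ·n₁ᵢ/nᵢ), with n₁ᵢ = aᵢ+bᵢ (exposed), n₀ᵢ = cᵢ+dᵢ (unexposed), nᵢ = n₁ᵢ+n₀ᵢ.
Stratum 1 (Women): n₁ = 587, n₀ = 3275, n = 3862; a·n₀/n = 433·3275/3862 = 367.1867; c·n₁/n = 1748·587/3862 = 265.6851
Stratum 2 (Men): n₁ = 1393, n₀ = 2791, n = 4184; a·n₀/n = 830·2791/4184 = 553.6640; c·n₁/n = 1017·1393/4184 = 338.5949
RR_MH = (367.1867 + 553.6640) / (265.6851 + 338.5949) = 920.8506 / 604.2800 = 1.52388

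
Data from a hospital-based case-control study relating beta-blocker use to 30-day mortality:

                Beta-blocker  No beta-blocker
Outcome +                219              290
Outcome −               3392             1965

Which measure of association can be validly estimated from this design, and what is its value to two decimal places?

Reading the table with exposure as columns: a = 219 (Beta-blocker, case), b = 3392 (Beta-blocker, non-case), c = 290 (No beta-blocker, case), d = 1965.
This is a hospital-based case-control study: participants were sampled on outcome status, so risks in the source population cannot be estimated directly — relative risk is not valid here. The odds ratio is the appropriate measure.
OR = (a·d)/(b·c) = (219 × 1965) / (3392 × 290) = 430335 / 983680 = 0.43747

0.44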